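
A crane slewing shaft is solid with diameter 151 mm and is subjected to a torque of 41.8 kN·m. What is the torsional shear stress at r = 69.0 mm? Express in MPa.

56.5 MPa

J = πd⁴/32 = π(0.151)⁴/32 = 5.104×10^-5 m⁴.
Shear stress varies linearly with radius: τ = T·r/J = 41800 × 0.0690 / 5.104×10^-5 = 5.651×10^7 Pa.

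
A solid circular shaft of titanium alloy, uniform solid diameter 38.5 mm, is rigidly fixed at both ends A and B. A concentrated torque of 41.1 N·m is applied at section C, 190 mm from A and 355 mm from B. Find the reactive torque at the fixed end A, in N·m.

With uniform GJ and both ends fixed, compatibility θ_AC = θ_CB gives T_A·a = T_B·b, together with T_A + T_B = T₀.
T_A = T₀·b/(a+b) = 41.10·355/545.0 = 26.77 N·m; T_B = 14.33 N·m.

26.8 N·m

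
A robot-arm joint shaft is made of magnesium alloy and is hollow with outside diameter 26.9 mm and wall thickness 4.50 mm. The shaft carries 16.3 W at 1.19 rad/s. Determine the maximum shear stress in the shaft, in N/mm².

4.46 N/mm²

ω = 1.19 rad/s, so T = P/ω = 16.3 / 1.190 = 13.70 N·m.
J = π(d_o⁴ − d_i⁴)/32 = π(0.0269⁴ − 0.0179⁴)/32 = 4.133×10^-8 m⁴.
τ_max = T·r/J = 13.70 × 0.0135 / 4.133×10^-8 = 4.458×10^6 Pa.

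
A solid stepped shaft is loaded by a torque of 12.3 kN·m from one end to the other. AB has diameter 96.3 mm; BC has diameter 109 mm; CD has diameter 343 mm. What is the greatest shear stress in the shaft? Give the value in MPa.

70.1 MPa

Under the same torque, τ_max = 16T/(πd³) is largest where d is smallest — segment AB (d = 96.3 mm).
τ_max = 16·12300/(π·(0.0963)³) = 7.014×10^7 Pa.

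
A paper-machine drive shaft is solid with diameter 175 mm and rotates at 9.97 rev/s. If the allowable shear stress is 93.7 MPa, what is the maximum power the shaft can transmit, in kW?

6180 kW

J = πd⁴/32 = π(0.175)⁴/32 = 9.208×10^-5 m⁴.
T_max = τ_allow·J/r = 9.37×10^7 × 9.208×10^-5 / 0.0875 = 98600 N·m.
ω = 2π·9.97 = 62.64 rad/s, so P_max = T_max·ω = 6.177×10^6 W.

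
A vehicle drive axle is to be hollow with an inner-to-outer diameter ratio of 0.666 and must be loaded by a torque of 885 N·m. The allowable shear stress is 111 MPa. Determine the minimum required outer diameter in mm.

For a hollow shaft with d_i/d_o = 0.666: τ_max = 16T/(π d_o³ (1−k⁴)), so d_o = [16T/(π τ_allow (1−k⁴))]^(1/3) = [16·885.0/(π·1.11×10^8·0.8033)]^(1/3) = 0.03698 m.

37.0 mm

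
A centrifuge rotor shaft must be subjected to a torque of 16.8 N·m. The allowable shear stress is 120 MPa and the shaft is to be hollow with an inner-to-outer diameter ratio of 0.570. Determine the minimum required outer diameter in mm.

For a hollow shaft with d_i/d_o = 0.570: τ_max = 16T/(π d_o³ (1−k⁴)), so d_o = [16T/(π τ_allow (1−k⁴))]^(1/3) = [16·16.80/(π·1.20×10^8·0.8944)]^(1/3) = 0.009272 m.

9.27 mm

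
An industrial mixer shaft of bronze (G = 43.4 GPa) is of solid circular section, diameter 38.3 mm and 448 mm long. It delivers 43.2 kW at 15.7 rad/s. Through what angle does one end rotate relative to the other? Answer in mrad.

ω = 15.7 rad/s, so T = P/ω = 43.2×10³ / 15.70 = 2752 N·m.
J = πd⁴/32 = π(0.0383)⁴/32 = 2.112×10^-7 m⁴.
θ = T·L/(G·J) = 2752 × 0.448 / (43.4×10⁹ × 2.112×10^-7) = 0.1345 rad.

134 mrad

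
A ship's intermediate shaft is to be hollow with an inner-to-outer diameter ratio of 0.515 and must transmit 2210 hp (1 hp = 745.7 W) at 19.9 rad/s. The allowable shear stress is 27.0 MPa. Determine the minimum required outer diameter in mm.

ω = 19.9 rad/s, so T = P/ω = 2210×745.7 / 19.90 = 82810 N·m.
For a hollow shaft with d_i/d_o = 0.515: τ_max = 16T/(π d_o³ (1−k⁴)), so d_o = [16T/(π τ_allow (1−k⁴))]^(1/3) = [16·82810/(π·2.70×10^7·0.9297)]^(1/3) = 0.2561 m.

256 mm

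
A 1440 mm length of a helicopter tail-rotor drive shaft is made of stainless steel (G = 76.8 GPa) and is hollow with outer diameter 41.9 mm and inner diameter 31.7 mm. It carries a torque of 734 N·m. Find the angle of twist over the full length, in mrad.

J = π(d_o⁴ − d_i⁴)/32 = π(0.0419⁴ − 0.0317⁴)/32 = 2.035×10^-7 m⁴.
θ = T·L/(G·J) = 734.0 × 1.44 / (76.8×10⁹ × 2.035×10^-7) = 0.06764 rad.

67.6 mrad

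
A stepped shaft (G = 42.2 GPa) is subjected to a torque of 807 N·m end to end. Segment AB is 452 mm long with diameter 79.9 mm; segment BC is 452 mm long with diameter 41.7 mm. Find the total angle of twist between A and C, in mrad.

31.3 mrad

J_AB = π(0.0799)⁴/32 = 4.00×10^-6 m⁴; J_BC = π(0.0417)⁴/32 = 2.97×10^-7 m⁴.
θ = (T/G)·Σ L_i/J_i = (807.0/42.2×10⁹)·(0.452/4.00×10^-6 + 0.452/2.97×10^-7) = 0.03128 rad.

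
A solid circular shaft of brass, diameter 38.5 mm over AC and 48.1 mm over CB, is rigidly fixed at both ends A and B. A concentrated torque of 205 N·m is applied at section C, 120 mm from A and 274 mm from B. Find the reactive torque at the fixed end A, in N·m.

Compatibility: T_A·a/J_AC = T_B·b/J_CB with T_A + T_B = T₀.
J_AC = 2.16×10^-7 m⁴, J_CB = 5.26×10^-7 m⁴, so T_A = T₀·(J_AC/a)/((J_AC/a)+(J_CB/b)) = 99.18 N·m, T_B = 105.8 N·m.

99.2 N·m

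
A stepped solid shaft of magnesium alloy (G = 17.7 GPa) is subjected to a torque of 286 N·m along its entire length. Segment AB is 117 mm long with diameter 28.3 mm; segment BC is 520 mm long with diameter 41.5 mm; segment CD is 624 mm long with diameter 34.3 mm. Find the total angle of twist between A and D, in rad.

J_AB = π(0.0283)⁴/32 = 6.30×10^-8 m⁴; J_BC = π(0.0415)⁴/32 = 2.91×10^-7 m⁴; J_CD = π(0.0343)⁴/32 = 1.36×10^-7 m⁴.
θ = (T/G)·Σ L_i/J_i = (286.0/17.7×10⁹)·(0.117/6.30×10^-8 + 0.520/2.91×10^-7 + 0.624/1.36×10^-7) = 0.1331 rad.

0.133 rad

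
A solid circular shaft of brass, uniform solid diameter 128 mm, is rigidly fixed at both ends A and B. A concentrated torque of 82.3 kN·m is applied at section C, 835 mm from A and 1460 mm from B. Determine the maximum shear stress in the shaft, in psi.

18400 psi

With uniform GJ and both ends fixed, compatibility θ_AC = θ_CB gives T_A·a = T_B·b, together with T_A + T_B = T₀.
T_A = T₀·b/(a+b) = 82300·1460/2295 = 52360 N·m; T_B = 29940 N·m.
τ in each portion: τ_AC = 1.27×10^8 Pa, τ_CB = 7.27×10^7 Pa; maximum is in AC.
τ_max = T_AC·r/J = 52360·0.0640/2.64×10^-5 = 1.271×10^8 Pa.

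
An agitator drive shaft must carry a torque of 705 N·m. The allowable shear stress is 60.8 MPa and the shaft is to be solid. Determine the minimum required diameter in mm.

38.9 mm

For a solid shaft τ_max = 16T/(πd³), so d = (16T/(π τ_allow))^(1/3) = (16·705.0/(π·6.08×10^7))^(1/3) = 0.03894 m.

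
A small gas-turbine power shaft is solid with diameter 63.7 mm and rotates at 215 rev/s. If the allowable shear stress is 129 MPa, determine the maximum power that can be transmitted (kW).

J = πd⁴/32 = π(0.0637)⁴/32 = 1.616×10^-6 m⁴.
T_max = τ_allow·J/r = 1.29×10^8 × 1.616×10^-6 / 0.0319 = 6547 N·m.
ω = 2π·215 = 1351 rad/s, so P_max = T_max·ω = 8.844×10^6 W.

8840 kW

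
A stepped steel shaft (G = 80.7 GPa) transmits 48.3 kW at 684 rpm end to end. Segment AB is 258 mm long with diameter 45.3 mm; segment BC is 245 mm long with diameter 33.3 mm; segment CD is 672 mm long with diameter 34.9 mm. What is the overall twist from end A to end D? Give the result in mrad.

ω = 2π·684/60 = 71.63 rad/s, so T = P/ω = 48.3×10³ / 71.63 = 674.3 N·m.
J_AB = π(0.0453)⁴/32 = 4.13×10^-7 m⁴; J_BC = π(0.0333)⁴/32 = 1.21×10^-7 m⁴; J_CD = π(0.0349)⁴/32 = 1.46×10^-7 m⁴.
θ = (T/G)·Σ L_i/J_i = (674.3/80.7×10⁹)·(0.258/4.13×10^-7 + 0.245/1.21×10^-7 + 0.672/1.46×10^-7) = 0.06073 rad.

60.7 mrad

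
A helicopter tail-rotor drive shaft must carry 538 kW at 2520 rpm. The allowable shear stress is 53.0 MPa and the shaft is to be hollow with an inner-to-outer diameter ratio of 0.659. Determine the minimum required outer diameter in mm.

ω = 2π·2520/60 = 263.9 rad/s, so T = P/ω = 538×10³ / 263.9 = 2039 N·m.
For a hollow shaft with d_i/d_o = 0.659: τ_max = 16T/(π d_o³ (1−k⁴)), so d_o = [16T/(π τ_allow (1−k⁴))]^(1/3) = [16·2039/(π·5.30×10^7·0.8114)]^(1/3) = 0.06227 m.

62.3 mm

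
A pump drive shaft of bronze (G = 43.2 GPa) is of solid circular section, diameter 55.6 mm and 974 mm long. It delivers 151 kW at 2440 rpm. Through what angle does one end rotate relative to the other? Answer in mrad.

14.2 mrad

ω = 2π·2440/60 = 255.5 rad/s, so T = P/ω = 151×10³ / 255.5 = 591.0 N·m.
J = πd⁴/32 = π(0.0556)⁴/32 = 9.382×10^-7 m⁴.
θ = T·L/(G·J) = 591.0 × 0.974 / (43.2×10⁹ × 9.382×10^-7) = 0.01420 rad.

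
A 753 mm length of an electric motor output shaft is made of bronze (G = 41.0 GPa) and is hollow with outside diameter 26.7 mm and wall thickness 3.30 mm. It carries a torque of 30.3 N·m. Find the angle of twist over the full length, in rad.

0.0164 rad

J = π(d_o⁴ − d_i⁴)/32 = π(0.0267⁴ − 0.0201⁴)/32 = 3.387×10^-8 m⁴.
θ = T·L/(G·J) = 30.30 × 0.753 / (41.0×10⁹ × 3.387×10^-8) = 0.01643 rad.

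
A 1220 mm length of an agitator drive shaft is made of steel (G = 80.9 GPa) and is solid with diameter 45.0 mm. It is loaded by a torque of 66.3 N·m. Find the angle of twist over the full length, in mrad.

J = πd⁴/32 = π(0.0450)⁴/32 = 4.026×10^-7 m⁴.
θ = T·L/(G·J) = 66.30 × 1.22 / (80.9×10⁹ × 4.026×10^-7) = 2.484×10^-3 rad.

2.48 mrad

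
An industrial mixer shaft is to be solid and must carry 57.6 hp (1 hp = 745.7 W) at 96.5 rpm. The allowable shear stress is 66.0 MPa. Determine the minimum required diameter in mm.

ω = 2π·96.5/60 = 10.11 rad/s, so T = P/ω = 57.6×745.7 / 10.11 = 4250 N·m.
For a solid shaft τ_max = 16T/(πd³), so d = (16T/(π τ_allow))^(1/3) = (16·4250/(π·6.60×10^7))^(1/3) = 0.06896 m.

69.0 mm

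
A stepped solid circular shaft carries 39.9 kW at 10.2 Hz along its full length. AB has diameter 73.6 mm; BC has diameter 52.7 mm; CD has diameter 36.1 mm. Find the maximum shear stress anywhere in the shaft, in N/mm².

ω = 2π·10.2 = 64.09 rad/s, so T = P/ω = 39.9×10³ / 64.09 = 622.6 N·m.
Under the same torque, τ_max = 16T/(πd³) is largest where d is smallest — segment CD (d = 36.1 mm).
τ_max = 16·622.6/(π·(0.0361)³) = 6.740×10^7 Pa.

67.4 N/mm²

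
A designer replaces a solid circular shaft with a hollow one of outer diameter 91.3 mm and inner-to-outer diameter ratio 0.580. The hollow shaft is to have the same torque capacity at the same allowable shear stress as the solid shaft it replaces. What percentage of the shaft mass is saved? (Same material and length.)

Equal τ_max and T ⇒ the solid shaft needs d_s³ = d_o³(1−k⁴), so d_s = 91.3·(1−0.580⁴)^(1/3) = 87.72 mm.
Area ratio A_h/A_s = d_o²(1−k²)/d_s² = (1−k²)/(1−k⁴)^(2/3) = 0.7189.
Mass saving = 1 − 0.7189 = 28.1 %.

28.1 %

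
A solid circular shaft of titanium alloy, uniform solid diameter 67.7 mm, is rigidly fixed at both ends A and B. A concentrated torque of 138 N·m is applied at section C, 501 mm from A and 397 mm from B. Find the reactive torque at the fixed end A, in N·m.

61.0 N·m

With uniform GJ and both ends fixed, compatibility θ_AC = θ_CB gives T_A·a = T_B·b, together with T_A + T_B = T₀.
T_A = T₀·b/(a+b) = 138.0·397/898.0 = 61.01 N·m; T_B = 76.99 N·m.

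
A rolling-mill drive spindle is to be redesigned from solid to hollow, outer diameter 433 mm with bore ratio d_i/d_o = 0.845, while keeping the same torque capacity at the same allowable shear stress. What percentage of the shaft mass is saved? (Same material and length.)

Equal τ_max and T ⇒ the solid shaft needs d_s³ = d_o³(1−k⁴), so d_s = 433·(1−0.845⁴)^(1/3) = 341.4 mm.
Area ratio A_h/A_s = d_o²(1−k²)/d_s² = (1−k²)/(1−k⁴)^(2/3) = 0.4600.
Mass saving = 1 − 0.4600 = 54.0 %.

54.0 %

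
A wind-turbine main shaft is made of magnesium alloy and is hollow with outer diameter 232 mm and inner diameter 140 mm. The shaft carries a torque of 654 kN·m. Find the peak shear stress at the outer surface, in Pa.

J = π(d_o⁴ − d_i⁴)/32 = π(0.232⁴ − 0.140⁴)/32 = 2.467×10^-4 m⁴.
τ_max = T·r/J = 654000 × 0.116 / 2.467×10^-4 = 3.075×10^8 Pa.

3.08e8 Pa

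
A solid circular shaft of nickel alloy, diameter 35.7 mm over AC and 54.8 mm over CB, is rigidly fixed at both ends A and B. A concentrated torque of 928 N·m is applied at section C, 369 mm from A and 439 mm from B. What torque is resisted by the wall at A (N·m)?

164 N·m

Compatibility: T_A·a/J_AC = T_B·b/J_CB with T_A + T_B = T₀.
J_AC = 1.59×10^-7 m⁴, J_CB = 8.85×10^-7 m⁴, so T_A = T₀·(J_AC/a)/((J_AC/a)+(J_CB/b)) = 163.8 N·m, T_B = 764.2 N·m.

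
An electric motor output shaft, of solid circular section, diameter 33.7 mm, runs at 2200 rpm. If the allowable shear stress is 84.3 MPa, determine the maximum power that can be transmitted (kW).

J = πd⁴/32 = π(0.0337)⁴/32 = 1.266×10^-7 m⁴.
T_max = τ_allow·J/r = 8.43×10^7 × 1.266×10^-7 / 0.0169 = 633.5 N·m.
ω = 2π·2200/60 = 230.4 rad/s, so P_max = T_max·ω = 1.459×10^5 W.

146 kW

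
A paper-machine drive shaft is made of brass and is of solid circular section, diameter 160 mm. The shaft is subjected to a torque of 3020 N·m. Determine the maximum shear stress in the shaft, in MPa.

3.76 MPa

J = πd⁴/32 = π(0.160)⁴/32 = 6.434×10^-5 m⁴.
τ_max = T·r/J = 3020 × 0.0800 / 6.434×10^-5 = 3.755×10^6 Pa.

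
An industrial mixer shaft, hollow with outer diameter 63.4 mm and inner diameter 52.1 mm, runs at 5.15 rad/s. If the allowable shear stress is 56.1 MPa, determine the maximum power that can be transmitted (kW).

J = π(d_o⁴ − d_i⁴)/32 = π(0.0634⁴ − 0.0521⁴)/32 = 8.628×10^-7 m⁴.
T_max = τ_allow·J/r = 5.61×10^7 × 8.628×10^-7 / 0.0317 = 1527 N·m.
ω = 5.15 rad/s, so P_max = T_max·ω = 7864 W.

7.86 kW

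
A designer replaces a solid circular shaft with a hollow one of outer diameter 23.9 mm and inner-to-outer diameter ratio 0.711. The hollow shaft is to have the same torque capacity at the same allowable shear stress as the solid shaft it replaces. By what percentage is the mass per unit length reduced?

Equal τ_max and T ⇒ the solid shaft needs d_s³ = d_o³(1−k⁴), so d_s = 23.9·(1−0.711⁴)^(1/3) = 21.66 mm.
Area ratio A_h/A_s = d_o²(1−k²)/d_s² = (1−k²)/(1−k⁴)^(2/3) = 0.6020.
Mass saving = 1 − 0.6020 = 39.8 %.

39.8 %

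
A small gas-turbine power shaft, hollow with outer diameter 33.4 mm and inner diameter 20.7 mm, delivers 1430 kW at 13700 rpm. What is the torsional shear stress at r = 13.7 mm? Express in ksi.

ω = 2π·13700/60 = 1435 rad/s, so T = P/ω = 1430×10³ / 1435 = 996.8 N·m.
J = π(d_o⁴ − d_i⁴)/32 = π(0.0334⁴ − 0.0207⁴)/32 = 1.042×10^-7 m⁴.
Shear stress varies linearly with radius: τ = T·r/J = 996.8 × 0.0137 / 1.042×10^-7 = 1.311×10^8 Pa.

19.0 ksi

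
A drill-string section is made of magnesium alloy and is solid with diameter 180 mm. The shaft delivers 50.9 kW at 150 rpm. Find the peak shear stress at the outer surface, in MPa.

ω = 2π·150/60 = 15.71 rad/s, so T = P/ω = 50.9×10³ / 15.71 = 3240 N·m.
J = πd⁴/32 = π(0.180)⁴/32 = 1.031×10^-4 m⁴.
τ_max = T·r/J = 3240 × 0.0900 / 1.031×10^-4 = 2.830×10^6 Pa.

2.83 MPa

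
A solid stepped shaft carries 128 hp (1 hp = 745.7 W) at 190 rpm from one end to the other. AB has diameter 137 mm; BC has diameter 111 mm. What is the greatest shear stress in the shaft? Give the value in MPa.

17.9 MPa

ω = 2π·190/60 = 19.90 rad/s, so T = P/ω = 128×745.7 / 19.90 = 4797 N·m.
Under the same torque, τ_max = 16T/(πd³) is largest where d is smallest — segment BC (d = 111 mm).
τ_max = 16·4797/(π·(0.111)³) = 1.786×10^7 Pa.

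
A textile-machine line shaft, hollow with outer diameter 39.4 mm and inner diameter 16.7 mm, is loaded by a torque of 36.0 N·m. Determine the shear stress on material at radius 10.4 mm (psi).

237 psi

J = π(d_o⁴ − d_i⁴)/32 = π(0.0394⁴ − 0.0167⁴)/32 = 2.289×10^-7 m⁴.
Shear stress varies linearly with radius: τ = T·r/J = 36.00 × 0.0104 / 2.289×10^-7 = 1.635×10^6 Pa.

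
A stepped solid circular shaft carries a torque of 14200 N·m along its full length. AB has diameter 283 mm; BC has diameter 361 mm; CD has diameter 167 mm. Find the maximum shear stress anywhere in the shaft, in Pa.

Under the same torque, τ_max = 16T/(πd³) is largest where d is smallest — segment CD (d = 167 mm).
τ_max = 16·14200/(π·(0.167)³) = 1.553×10^7 Pa.

1.55e7 Pa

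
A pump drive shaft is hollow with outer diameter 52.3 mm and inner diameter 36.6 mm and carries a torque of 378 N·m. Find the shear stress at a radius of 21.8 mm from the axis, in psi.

2140 psi

J = π(d_o⁴ − d_i⁴)/32 = π(0.0523⁴ − 0.0366⁴)/32 = 5.584×10^-7 m⁴.
Shear stress varies linearly with radius: τ = T·r/J = 378.0 × 0.0218 / 5.584×10^-7 = 1.476×10^7 Pa.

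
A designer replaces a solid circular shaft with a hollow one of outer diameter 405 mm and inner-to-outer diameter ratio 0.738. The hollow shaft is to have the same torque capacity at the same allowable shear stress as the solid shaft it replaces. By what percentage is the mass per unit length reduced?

Equal τ_max and T ⇒ the solid shaft needs d_s³ = d_o³(1−k⁴), so d_s = 405·(1−0.738⁴)^(1/3) = 360.2 mm.
Area ratio A_h/A_s = d_o²(1−k²)/d_s² = (1−k²)/(1−k⁴)^(2/3) = 0.5757.
Mass saving = 1 − 0.5757 = 42.4 %.

42.4 %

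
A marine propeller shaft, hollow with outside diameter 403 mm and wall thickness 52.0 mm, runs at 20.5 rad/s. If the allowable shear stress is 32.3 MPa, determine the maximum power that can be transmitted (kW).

5930 kW

J = π(d_o⁴ − d_i⁴)/32 = π(0.403⁴ − 0.299⁴)/32 = 1.805×10^-3 m⁴.
T_max = τ_allow·J/r = 3.23×10^7 × 1.805×10^-3 / 0.202 = 289300 N·m.
ω = 20.5 rad/s, so P_max = T_max·ω = 5.931×10^6 W.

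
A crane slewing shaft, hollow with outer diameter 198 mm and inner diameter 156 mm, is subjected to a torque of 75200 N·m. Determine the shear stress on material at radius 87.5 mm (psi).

J = π(d_o⁴ − d_i⁴)/32 = π(0.198⁴ − 0.156⁴)/32 = 9.275×10^-5 m⁴.
Shear stress varies linearly with radius: τ = T·r/J = 75200 × 0.0875 / 9.275×10^-5 = 7.095×10^7 Pa.

10300 psi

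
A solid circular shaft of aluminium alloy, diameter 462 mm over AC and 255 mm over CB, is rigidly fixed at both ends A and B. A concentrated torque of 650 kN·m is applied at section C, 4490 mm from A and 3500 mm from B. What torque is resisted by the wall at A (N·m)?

Compatibility: T_A·a/J_AC = T_B·b/J_CB with T_A + T_B = T₀.
J_AC = 4.47×10^-3 m⁴, J_CB = 4.15×10^-4 m⁴, so T_A = T₀·(J_AC/a)/((J_AC/a)+(J_CB/b)) = 580800 N·m, T_B = 69160 N·m.

581000 N·m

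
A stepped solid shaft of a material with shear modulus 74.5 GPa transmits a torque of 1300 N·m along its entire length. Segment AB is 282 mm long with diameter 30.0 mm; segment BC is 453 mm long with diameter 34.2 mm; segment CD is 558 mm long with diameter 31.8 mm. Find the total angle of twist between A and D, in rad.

J_AB = π(0.0300)⁴/32 = 7.95×10^-8 m⁴; J_BC = π(0.0342)⁴/32 = 1.34×10^-7 m⁴; J_CD = π(0.0318)⁴/32 = 1.00×10^-7 m⁴.
θ = (T/G)·Σ L_i/J_i = (1300/74.5×10⁹)·(0.282/7.95×10^-8 + 0.453/1.34×10^-7 + 0.558/1.00×10^-7) = 0.2177 rad.

0.218 rad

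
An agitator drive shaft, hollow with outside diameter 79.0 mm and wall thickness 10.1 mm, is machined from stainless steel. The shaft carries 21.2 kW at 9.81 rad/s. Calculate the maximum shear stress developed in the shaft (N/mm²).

ω = 9.81 rad/s, so T = P/ω = 21.2×10³ / 9.810 = 2161 N·m.
J = π(d_o⁴ − d_i⁴)/32 = π(0.0790⁴ − 0.0588⁴)/32 = 2.650×10^-6 m⁴.
τ_max = T·r/J = 2161 × 0.0395 / 2.650×10^-6 = 3.221×10^7 Pa.

32.2 N/mm²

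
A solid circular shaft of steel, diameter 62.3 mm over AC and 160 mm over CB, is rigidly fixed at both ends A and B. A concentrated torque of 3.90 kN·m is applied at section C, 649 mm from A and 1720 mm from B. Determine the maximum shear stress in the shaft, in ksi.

0.684 ksi

Compatibility: T_A·a/J_AC = T_B·b/J_CB with T_A + T_B = T₀.
J_AC = 1.48×10^-6 m⁴, J_CB = 6.43×10^-5 m⁴, so T_A = T₀·(J_AC/a)/((J_AC/a)+(J_CB/b)) = 223.9 N·m, T_B = 3676 N·m.
τ in each portion: τ_AC = 4.72×10^6 Pa, τ_CB = 4.57×10^6 Pa; maximum is in AC.
τ_max = T_AC·r/J = 223.9·0.0311/1.48×10^-6 = 4.717×10^6 Pa.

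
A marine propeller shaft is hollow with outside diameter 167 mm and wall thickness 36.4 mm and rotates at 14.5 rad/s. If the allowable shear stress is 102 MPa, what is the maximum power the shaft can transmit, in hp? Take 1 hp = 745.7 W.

1630 hp

J = π(d_o⁴ − d_i⁴)/32 = π(0.167⁴ − 0.0942⁴)/32 = 6.863×10^-5 m⁴.
T_max = τ_allow·J/r = 1.02×10^8 × 6.863×10^-5 / 0.0835 = 83830 N·m.
ω = 14.5 rad/s, so P_max = T_max·ω = 1.216×10^6 W.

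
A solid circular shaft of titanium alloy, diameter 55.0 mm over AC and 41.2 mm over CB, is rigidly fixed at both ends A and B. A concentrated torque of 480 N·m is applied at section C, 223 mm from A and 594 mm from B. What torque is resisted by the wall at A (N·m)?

429 N·m

Compatibility: T_A·a/J_AC = T_B·b/J_CB with T_A + T_B = T₀.
J_AC = 8.98×10^-7 m⁴, J_CB = 2.83×10^-7 m⁴, so T_A = T₀·(J_AC/a)/((J_AC/a)+(J_CB/b)) = 429.3 N·m, T_B = 50.74 N·m.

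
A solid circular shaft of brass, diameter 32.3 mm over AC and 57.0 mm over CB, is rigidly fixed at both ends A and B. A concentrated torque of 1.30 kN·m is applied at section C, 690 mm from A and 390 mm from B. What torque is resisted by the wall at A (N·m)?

71.6 N·m

Compatibility: T_A·a/J_AC = T_B·b/J_CB with T_A + T_B = T₀.
J_AC = 1.07×10^-7 m⁴, J_CB = 1.04×10^-6 m⁴, so T_A = T₀·(J_AC/a)/((J_AC/a)+(J_CB/b)) = 71.59 N·m, T_B = 1228 N·m.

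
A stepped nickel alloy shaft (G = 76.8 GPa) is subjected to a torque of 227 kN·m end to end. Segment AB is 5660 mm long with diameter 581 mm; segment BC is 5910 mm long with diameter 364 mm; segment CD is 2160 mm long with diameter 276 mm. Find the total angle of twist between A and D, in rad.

J_AB = π(0.581)⁴/32 = 0.0112 m⁴; J_BC = π(0.364)⁴/32 = 1.72×10^-3 m⁴; J_CD = π(0.276)⁴/32 = 5.70×10^-4 m⁴.
θ = (T/G)·Σ L_i/J_i = (227000/76.8×10⁹)·(5.66/0.0112 + 5.91/1.72×10^-3 + 2.16/5.70×10^-4) = 0.02284 rad.

0.0228 rad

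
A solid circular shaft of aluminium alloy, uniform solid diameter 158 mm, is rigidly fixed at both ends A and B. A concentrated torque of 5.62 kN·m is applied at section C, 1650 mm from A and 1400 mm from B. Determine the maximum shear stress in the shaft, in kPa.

With uniform GJ and both ends fixed, compatibility θ_AC = θ_CB gives T_A·a = T_B·b, together with T_A + T_B = T₀.
T_A = T₀·b/(a+b) = 5620·1400/3050 = 2580 N·m; T_B = 3040 N·m.
τ in each portion: τ_AC = 3.33×10^6 Pa, τ_CB = 3.93×10^6 Pa; maximum is in CB.
τ_max = T_CB·r/J = 3040·0.0790/6.12×10^-5 = 3.926×10^6 Pa.

3930 kPa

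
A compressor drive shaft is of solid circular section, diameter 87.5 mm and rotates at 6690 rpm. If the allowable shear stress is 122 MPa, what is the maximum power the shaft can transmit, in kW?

11200 kW

J = πd⁴/32 = π(0.0875)⁴/32 = 5.755×10^-6 m⁴.
T_max = τ_allow·J/r = 1.22×10^8 × 5.755×10^-6 / 0.0437 = 16050 N·m.
ω = 2π·6690/60 = 700.6 rad/s, so P_max = T_max·ω = 1.124×10^7 W.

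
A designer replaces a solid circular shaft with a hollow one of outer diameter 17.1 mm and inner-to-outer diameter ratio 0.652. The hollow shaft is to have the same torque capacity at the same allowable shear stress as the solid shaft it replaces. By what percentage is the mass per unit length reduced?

Equal τ_max and T ⇒ the solid shaft needs d_s³ = d_o³(1−k⁴), so d_s = 17.1·(1−0.652⁴)^(1/3) = 16.00 mm.
Area ratio A_h/A_s = d_o²(1−k²)/d_s² = (1−k²)/(1−k⁴)^(2/3) = 0.6566.
Mass saving = 1 − 0.6566 = 34.3 %.

34.3 %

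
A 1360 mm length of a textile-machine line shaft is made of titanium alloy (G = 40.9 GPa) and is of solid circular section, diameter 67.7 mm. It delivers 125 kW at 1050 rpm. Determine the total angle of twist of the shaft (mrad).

18.3 mrad

ω = 2π·1050/60 = 110.0 rad/s, so T = P/ω = 125×10³ / 110.0 = 1137 N·m.
J = πd⁴/32 = π(0.0677)⁴/32 = 2.062×10^-6 m⁴.
θ = T·L/(G·J) = 1137 × 1.36 / (40.9×10⁹ × 2.062×10^-6) = 0.01833 rad.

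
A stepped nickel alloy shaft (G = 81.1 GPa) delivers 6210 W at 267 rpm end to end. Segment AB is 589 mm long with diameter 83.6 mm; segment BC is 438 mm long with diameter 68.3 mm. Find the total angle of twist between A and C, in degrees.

0.0514°

ω = 2π·267/60 = 27.96 rad/s, so T = P/ω = 6210 / 27.96 = 222.1 N·m.
J_AB = π(0.0836)⁴/32 = 4.80×10^-6 m⁴; J_BC = π(0.0683)⁴/32 = 2.14×10^-6 m⁴.
θ = (T/G)·Σ L_i/J_i = (222.1/81.1×10⁹)·(0.589/4.80×10^-6 + 0.438/2.14×10^-6) = 8.978×10^-4 rad.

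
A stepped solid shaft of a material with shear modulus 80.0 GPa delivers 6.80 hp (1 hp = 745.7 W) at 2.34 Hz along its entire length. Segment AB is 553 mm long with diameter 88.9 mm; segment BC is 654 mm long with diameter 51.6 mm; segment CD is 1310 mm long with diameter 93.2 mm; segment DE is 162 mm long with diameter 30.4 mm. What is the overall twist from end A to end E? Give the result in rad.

0.0135 rad

ω = 2π·2.34 = 14.70 rad/s, so T = P/ω = 6.80×745.7 / 14.70 = 344.9 N·m.
J_AB = π(0.0889)⁴/32 = 6.13×10^-6 m⁴; J_BC = π(0.0516)⁴/32 = 6.96×10^-7 m⁴; J_CD = π(0.0932)⁴/32 = 7.41×10^-6 m⁴; J_DE = π(0.0304)⁴/32 = 8.38×10^-8 m⁴.
θ = (T/G)·Σ L_i/J_i = (344.9/80.0×10⁹)·(0.553/6.13×10^-6 + 0.654/6.96×10^-7 + 1.31/7.41×10^-6 + 0.162/8.38×10^-8) = 0.01353 rad.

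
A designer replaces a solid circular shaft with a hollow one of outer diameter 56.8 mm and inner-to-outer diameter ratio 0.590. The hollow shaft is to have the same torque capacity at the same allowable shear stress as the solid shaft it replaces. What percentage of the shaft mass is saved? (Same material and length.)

Equal τ_max and T ⇒ the solid shaft needs d_s³ = d_o³(1−k⁴), so d_s = 56.8·(1−0.590⁴)^(1/3) = 54.41 mm.
Area ratio A_h/A_s = d_o²(1−k²)/d_s² = (1−k²)/(1−k⁴)^(2/3) = 0.7105.
Mass saving = 1 − 0.7105 = 28.9 %.

28.9 %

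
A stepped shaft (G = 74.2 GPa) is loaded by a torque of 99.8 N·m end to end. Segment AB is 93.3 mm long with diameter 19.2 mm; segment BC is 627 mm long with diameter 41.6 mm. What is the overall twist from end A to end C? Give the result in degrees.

0.703°

J_AB = π(0.0192)⁴/32 = 1.33×10^-8 m⁴; J_BC = π(0.0416)⁴/32 = 2.94×10^-7 m⁴.
θ = (T/G)·Σ L_i/J_i = (99.80/74.2×10⁹)·(0.0933/1.33×10^-8 + 0.627/2.94×10^-7) = 0.01227 rad.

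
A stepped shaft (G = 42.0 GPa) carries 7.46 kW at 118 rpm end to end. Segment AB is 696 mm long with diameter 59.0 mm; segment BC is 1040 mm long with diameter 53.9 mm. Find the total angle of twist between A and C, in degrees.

ω = 2π·118/60 = 12.36 rad/s, so T = P/ω = 7.46×10³ / 12.36 = 603.7 N·m.
J_AB = π(0.0590)⁴/32 = 1.19×10^-6 m⁴; J_BC = π(0.0539)⁴/32 = 8.29×10^-7 m⁴.
θ = (T/G)·Σ L_i/J_i = (603.7/42.0×10⁹)·(0.696/1.19×10^-6 + 1.04/8.29×10^-7) = 0.02645 rad.

1.52°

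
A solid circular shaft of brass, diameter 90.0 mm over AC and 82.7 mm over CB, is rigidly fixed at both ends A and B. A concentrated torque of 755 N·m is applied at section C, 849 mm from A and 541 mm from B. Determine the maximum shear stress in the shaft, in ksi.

0.521 ksi

Compatibility: T_A·a/J_AC = T_B·b/J_CB with T_A + T_B = T₀.
J_AC = 6.44×10^-6 m⁴, J_CB = 4.59×10^-6 m⁴, so T_A = T₀·(J_AC/a)/((J_AC/a)+(J_CB/b)) = 356.3 N·m, T_B = 398.7 N·m.
τ in each portion: τ_AC = 2.49×10^6 Pa, τ_CB = 3.59×10^6 Pa; maximum is in CB.
τ_max = T_CB·r/J = 398.7·0.0414/4.59×10^-6 = 3.590×10^6 Pa.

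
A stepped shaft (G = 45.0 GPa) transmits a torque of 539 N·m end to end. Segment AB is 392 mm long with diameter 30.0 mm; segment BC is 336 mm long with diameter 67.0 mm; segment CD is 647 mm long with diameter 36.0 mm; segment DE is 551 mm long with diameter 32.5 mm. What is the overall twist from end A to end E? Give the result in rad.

0.168 rad

J_AB = π(0.0300)⁴/32 = 7.95×10^-8 m⁴; J_BC = π(0.0670)⁴/32 = 1.98×10^-6 m⁴; J_CD = π(0.0360)⁴/32 = 1.65×10^-7 m⁴; J_DE = π(0.0325)⁴/32 = 1.10×10^-7 m⁴.
θ = (T/G)·Σ L_i/J_i = (539.0/45.0×10⁹)·(0.392/7.95×10^-8 + 0.336/1.98×10^-6 + 0.647/1.65×10^-7 + 0.551/1.10×10^-7) = 0.1683 rad.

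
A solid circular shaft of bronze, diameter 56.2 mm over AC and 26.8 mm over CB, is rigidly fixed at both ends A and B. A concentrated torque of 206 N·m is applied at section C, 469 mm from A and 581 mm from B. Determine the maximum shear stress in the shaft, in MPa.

Compatibility: T_A·a/J_AC = T_B·b/J_CB with T_A + T_B = T₀.
J_AC = 9.79×10^-7 m⁴, J_CB = 5.06×10^-8 m⁴, so T_A = T₀·(J_AC/a)/((J_AC/a)+(J_CB/b)) = 197.7 N·m, T_B = 8.255 N·m.
τ in each portion: τ_AC = 5.67×10^6 Pa, τ_CB = 2.18×10^6 Pa; maximum is in AC.
τ_max = T_AC·r/J = 197.7·0.0281/9.79×10^-7 = 5.674×10^6 Pa.

5.67 MPa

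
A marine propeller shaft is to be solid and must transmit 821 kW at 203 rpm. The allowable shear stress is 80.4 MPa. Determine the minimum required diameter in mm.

135 mm

ω = 2π·203/60 = 21.26 rad/s, so T = P/ω = 821×10³ / 21.26 = 38620 N·m.
For a solid shaft τ_max = 16T/(πd³), so d = (16T/(π τ_allow))^(1/3) = (16·38620/(π·8.04×10^7))^(1/3) = 0.1347 m.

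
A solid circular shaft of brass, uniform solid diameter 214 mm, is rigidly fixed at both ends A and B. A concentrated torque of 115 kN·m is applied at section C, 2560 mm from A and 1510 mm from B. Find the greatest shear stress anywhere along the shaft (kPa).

37600 kPa

With uniform GJ and both ends fixed, compatibility θ_AC = θ_CB gives T_A·a = T_B·b, together with T_A + T_B = T₀.
T_A = T₀·b/(a+b) = 115000·1510/4070 = 42670 N·m; T_B = 72330 N·m.
τ in each portion: τ_AC = 2.22×10^7 Pa, τ_CB = 3.76×10^7 Pa; maximum is in CB.
τ_max = T_CB·r/J = 72330·0.107/2.06×10^-4 = 3.759×10^7 Pa.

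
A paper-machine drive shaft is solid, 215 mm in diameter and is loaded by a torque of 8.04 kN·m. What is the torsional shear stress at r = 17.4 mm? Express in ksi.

0.0967 ksi

J = πd⁴/32 = π(0.215)⁴/32 = 2.098×10^-4 m⁴.
Shear stress varies linearly with radius: τ = T·r/J = 8040 × 0.0174 / 2.098×10^-4 = 6.669×10^5 Pa.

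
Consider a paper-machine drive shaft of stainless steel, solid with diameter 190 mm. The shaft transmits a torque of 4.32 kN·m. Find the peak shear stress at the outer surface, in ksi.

0.465 ksi

J = πd⁴/32 = π(0.190)⁴/32 = 1.279×10^-4 m⁴.
τ_max = T·r/J = 4320 × 0.0950 / 1.279×10^-4 = 3.208×10^6 Pa.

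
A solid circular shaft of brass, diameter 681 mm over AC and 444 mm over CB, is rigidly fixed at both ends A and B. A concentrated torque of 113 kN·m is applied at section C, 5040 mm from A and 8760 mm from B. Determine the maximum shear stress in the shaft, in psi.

Compatibility: T_A·a/J_AC = T_B·b/J_CB with T_A + T_B = T₀.
J_AC = 0.0211 m⁴, J_CB = 3.82×10^-3 m⁴, so T_A = T₀·(J_AC/a)/((J_AC/a)+(J_CB/b)) = 102400 N·m, T_B = 10640 N·m.
τ in each portion: τ_AC = 1.65×10^6 Pa, τ_CB = 6.19×10^5 Pa; maximum is in AC.
τ_max = T_AC·r/J = 102400·0.341/0.0211 = 1.651×10^6 Pa.

239 psi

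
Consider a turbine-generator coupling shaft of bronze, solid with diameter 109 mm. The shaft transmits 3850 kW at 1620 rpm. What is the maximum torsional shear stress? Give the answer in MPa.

89.2 MPa

ω = 2π·1620/60 = 169.6 rad/s, so T = P/ω = 3850×10³ / 169.6 = 22690 N·m.
J = πd⁴/32 = π(0.109)⁴/32 = 1.386×10^-5 m⁴.
τ_max = T·r/J = 22690 × 0.0545 / 1.386×10^-5 = 8.925×10^7 Pa.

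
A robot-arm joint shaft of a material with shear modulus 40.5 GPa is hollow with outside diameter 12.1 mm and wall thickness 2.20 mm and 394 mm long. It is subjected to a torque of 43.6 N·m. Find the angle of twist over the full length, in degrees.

J = π(d_o⁴ − d_i⁴)/32 = π(0.0121⁴ − 0.00770⁴)/32 = 1.759×10^-9 m⁴.
θ = T·L/(G·J) = 43.60 × 0.394 / (40.5×10⁹ × 1.759×10^-9) = 0.2411 rad.

13.8°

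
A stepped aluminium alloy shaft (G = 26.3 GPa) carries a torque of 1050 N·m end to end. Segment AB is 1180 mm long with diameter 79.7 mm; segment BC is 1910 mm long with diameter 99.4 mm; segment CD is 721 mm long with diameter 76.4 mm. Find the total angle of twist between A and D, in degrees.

J_AB = π(0.0797)⁴/32 = 3.96×10^-6 m⁴; J_BC = π(0.0994)⁴/32 = 9.58×10^-6 m⁴; J_CD = π(0.0764)⁴/32 = 3.34×10^-6 m⁴.
θ = (T/G)·Σ L_i/J_i = (1050/26.3×10⁹)·(1.18/3.96×10^-6 + 1.91/9.58×10^-6 + 0.721/3.34×10^-6) = 0.02846 rad.

1.63°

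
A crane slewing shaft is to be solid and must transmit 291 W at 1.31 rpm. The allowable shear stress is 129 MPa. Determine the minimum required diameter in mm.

43.8 mm

ω = 2π·1.31/60 = 0.1372 rad/s, so T = P/ω = 291 / 0.1372 = 2121 N·m.
For a solid shaft τ_max = 16T/(πd³), so d = (16T/(π τ_allow))^(1/3) = (16·2121/(π·1.29×10^8))^(1/3) = 0.04375 m.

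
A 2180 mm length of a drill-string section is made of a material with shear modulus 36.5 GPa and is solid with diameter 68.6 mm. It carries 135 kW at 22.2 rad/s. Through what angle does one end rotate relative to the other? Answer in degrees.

ω = 22.2 rad/s, so T = P/ω = 135×10³ / 22.20 = 6081 N·m.
J = πd⁴/32 = π(0.0686)⁴/32 = 2.174×10^-6 m⁴.
θ = T·L/(G·J) = 6081 × 2.18 / (36.5×10⁹ × 2.174×10^-6) = 0.1671 rad.

9.57°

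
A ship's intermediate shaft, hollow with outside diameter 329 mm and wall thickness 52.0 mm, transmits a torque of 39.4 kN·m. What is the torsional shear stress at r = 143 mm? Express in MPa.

6.27 MPa

J = π(d_o⁴ − d_i⁴)/32 = π(0.329⁴ − 0.225⁴)/32 = 8.986×10^-4 m⁴.
Shear stress varies linearly with radius: τ = T·r/J = 39400 × 0.143 / 8.986×10^-4 = 6.270×10^6 Pa.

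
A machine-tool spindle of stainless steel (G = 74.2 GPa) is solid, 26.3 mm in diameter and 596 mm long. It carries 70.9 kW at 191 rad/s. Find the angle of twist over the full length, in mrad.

ω = 191 rad/s, so T = P/ω = 70.9×10³ / 191.0 = 371.2 N·m.
J = πd⁴/32 = π(0.0263)⁴/32 = 4.697×10^-8 m⁴.
θ = T·L/(G·J) = 371.2 × 0.596 / (74.2×10⁹ × 4.697×10^-8) = 0.06348 rad.

63.5 mrad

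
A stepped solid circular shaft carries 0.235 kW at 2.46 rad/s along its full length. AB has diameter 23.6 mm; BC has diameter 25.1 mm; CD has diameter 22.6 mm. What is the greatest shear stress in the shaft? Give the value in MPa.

42.1 MPa

ω = 2.46 rad/s, so T = P/ω = 0.235×10³ / 2.460 = 95.53 N·m.
Under the same torque, τ_max = 16T/(πd³) is largest where d is smallest — segment CD (d = 22.6 mm).
τ_max = 16·95.53/(π·(0.0226)³) = 4.215×10^7 Pa.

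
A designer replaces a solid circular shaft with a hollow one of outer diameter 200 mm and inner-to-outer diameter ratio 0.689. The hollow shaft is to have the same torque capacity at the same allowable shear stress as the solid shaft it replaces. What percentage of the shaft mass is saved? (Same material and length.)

Equal τ_max and T ⇒ the solid shaft needs d_s³ = d_o³(1−k⁴), so d_s = 200·(1−0.689⁴)^(1/3) = 183.7 mm.
Area ratio A_h/A_s = d_o²(1−k²)/d_s² = (1−k²)/(1−k⁴)^(2/3) = 0.6228.
Mass saving = 1 − 0.6228 = 37.7 %.

37.7 %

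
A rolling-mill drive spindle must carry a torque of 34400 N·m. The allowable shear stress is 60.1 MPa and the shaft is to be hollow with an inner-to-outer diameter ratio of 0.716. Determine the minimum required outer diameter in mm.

158 mm

For a hollow shaft with d_i/d_o = 0.716: τ_max = 16T/(π d_o³ (1−k⁴)), so d_o = [16T/(π τ_allow (1−k⁴))]^(1/3) = [16·34400/(π·6.01×10^7·0.7372)]^(1/3) = 0.1581 m.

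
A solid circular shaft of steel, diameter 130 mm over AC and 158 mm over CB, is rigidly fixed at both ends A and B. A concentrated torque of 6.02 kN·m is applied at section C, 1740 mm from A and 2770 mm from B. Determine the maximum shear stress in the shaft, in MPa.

Compatibility: T_A·a/J_AC = T_B·b/J_CB with T_A + T_B = T₀.
J_AC = 2.80×10^-5 m⁴, J_CB = 6.12×10^-5 m⁴, so T_A = T₀·(J_AC/a)/((J_AC/a)+(J_CB/b)) = 2539 N·m, T_B = 3481 N·m.
τ in each portion: τ_AC = 5.89×10^6 Pa, τ_CB = 4.49×10^6 Pa; maximum is in AC.
τ_max = T_AC·r/J = 2539·0.0650/2.80×10^-5 = 5.887×10^6 Pa.

5.89 MPa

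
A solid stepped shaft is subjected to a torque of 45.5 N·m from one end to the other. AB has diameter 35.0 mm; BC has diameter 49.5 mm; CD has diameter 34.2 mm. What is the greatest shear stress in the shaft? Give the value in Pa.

5.79e6 Pa

Under the same torque, τ_max = 16T/(πd³) is largest where d is smallest — segment CD (d = 34.2 mm).
τ_max = 16·45.50/(π·(0.0342)³) = 5.793×10^6 Pa.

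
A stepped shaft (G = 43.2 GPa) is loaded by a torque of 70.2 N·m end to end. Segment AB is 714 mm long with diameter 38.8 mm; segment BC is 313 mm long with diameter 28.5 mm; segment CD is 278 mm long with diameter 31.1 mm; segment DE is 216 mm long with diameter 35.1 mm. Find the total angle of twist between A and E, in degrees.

J_AB = π(0.0388)⁴/32 = 2.22×10^-7 m⁴; J_BC = π(0.0285)⁴/32 = 6.48×10^-8 m⁴; J_CD = π(0.0311)⁴/32 = 9.18×10^-8 m⁴; J_DE = π(0.0351)⁴/32 = 1.49×10^-7 m⁴.
θ = (T/G)·Σ L_i/J_i = (70.20/43.2×10⁹)·(0.714/2.22×10^-7 + 0.313/6.48×10^-8 + 0.278/9.18×10^-8 + 0.216/1.49×10^-7) = 0.02034 rad.

1.17°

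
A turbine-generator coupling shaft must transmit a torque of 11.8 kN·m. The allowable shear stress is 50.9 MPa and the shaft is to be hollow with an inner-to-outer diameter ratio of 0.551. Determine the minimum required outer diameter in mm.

For a hollow shaft with d_i/d_o = 0.551: τ_max = 16T/(π d_o³ (1−k⁴)), so d_o = [16T/(π τ_allow (1−k⁴))]^(1/3) = [16·11800/(π·5.09×10^7·0.9078)]^(1/3) = 0.1092 m.

109 mm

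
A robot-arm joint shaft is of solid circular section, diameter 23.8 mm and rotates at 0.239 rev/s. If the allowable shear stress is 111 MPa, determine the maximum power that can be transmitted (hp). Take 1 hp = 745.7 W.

0.592 hp

J = πd⁴/32 = π(0.0238)⁴/32 = 3.150×10^-8 m⁴.
T_max = τ_allow·J/r = 1.11×10^8 × 3.150×10^-8 / 0.0119 = 293.8 N·m.
ω = 2π·0.239 = 1.502 rad/s, so P_max = T_max·ω = 441.2 W.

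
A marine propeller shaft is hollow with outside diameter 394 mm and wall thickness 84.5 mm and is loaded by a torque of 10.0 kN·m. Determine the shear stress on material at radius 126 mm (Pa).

J = π(d_o⁴ − d_i⁴)/32 = π(0.394⁴ − 0.225⁴)/32 = 2.114×10^-3 m⁴.
Shear stress varies linearly with radius: τ = T·r/J = 10000 × 0.126 / 2.114×10^-3 = 5.960×10^5 Pa.

596000 Pa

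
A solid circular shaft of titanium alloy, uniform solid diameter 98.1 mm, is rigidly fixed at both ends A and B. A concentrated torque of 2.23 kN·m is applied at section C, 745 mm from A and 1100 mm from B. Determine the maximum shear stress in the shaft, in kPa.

7170 kPa

With uniform GJ and both ends fixed, compatibility θ_AC = θ_CB gives T_A·a = T_B·b, together with T_A + T_B = T₀.
T_A = T₀·b/(a+b) = 2230·1100/1845 = 1330 N·m; T_B = 900.5 N·m.
τ in each portion: τ_AC = 7.17×10^6 Pa, τ_CB = 4.86×10^6 Pa; maximum is in AC.
τ_max = T_AC·r/J = 1330·0.0490/9.09×10^-6 = 7.172×10^6 Pa.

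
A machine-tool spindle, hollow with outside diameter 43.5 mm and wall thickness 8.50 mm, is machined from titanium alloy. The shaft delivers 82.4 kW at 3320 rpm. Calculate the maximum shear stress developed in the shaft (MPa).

17.0 MPa

ω = 2π·3320/60 = 347.7 rad/s, so T = P/ω = 82.4×10³ / 347.7 = 237.0 N·m.
J = π(d_o⁴ − d_i⁴)/32 = π(0.0435⁴ − 0.0265⁴)/32 = 3.031×10^-7 m⁴.
τ_max = T·r/J = 237.0 × 0.0217 / 3.031×10^-7 = 1.701×10^7 Pa.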